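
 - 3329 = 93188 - 96517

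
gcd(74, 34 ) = 2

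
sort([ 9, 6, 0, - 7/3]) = [ - 7/3, 0, 6, 9]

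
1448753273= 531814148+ 916939125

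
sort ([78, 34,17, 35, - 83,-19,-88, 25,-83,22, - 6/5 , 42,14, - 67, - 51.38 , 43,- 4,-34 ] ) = [-88,-83, - 83  , - 67,-51.38,-34, - 19,-4, - 6/5 , 14,17,22,25,34,35,42 , 43,78 ]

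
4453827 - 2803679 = 1650148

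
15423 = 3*5141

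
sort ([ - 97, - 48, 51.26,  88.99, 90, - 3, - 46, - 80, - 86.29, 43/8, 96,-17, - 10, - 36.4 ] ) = [ - 97, - 86.29, - 80, - 48, -46, - 36.4, - 17, - 10,  -  3,43/8  ,  51.26, 88.99, 90, 96]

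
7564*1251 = 9462564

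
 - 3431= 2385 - 5816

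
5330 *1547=8245510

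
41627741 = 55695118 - 14067377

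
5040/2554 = 1 + 1243/1277 = 1.97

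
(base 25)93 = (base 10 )228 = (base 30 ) 7I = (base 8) 344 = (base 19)C0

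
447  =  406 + 41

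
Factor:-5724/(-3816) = 3/2 = 2^( - 1 )*3^1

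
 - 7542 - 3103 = -10645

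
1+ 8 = 9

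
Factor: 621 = 3^3*23^1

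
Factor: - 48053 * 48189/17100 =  - 771875339/5700= - 2^( - 2 )*3^(-1)*5^( - 2) *19^( - 1)*29^1 *1657^1*16063^1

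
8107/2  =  4053 +1/2 = 4053.50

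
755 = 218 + 537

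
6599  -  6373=226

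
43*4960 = 213280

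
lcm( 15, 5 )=15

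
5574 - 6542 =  - 968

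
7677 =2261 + 5416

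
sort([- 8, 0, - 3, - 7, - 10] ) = [  -  10, - 8, - 7, - 3,0 ]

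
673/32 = 673/32 = 21.03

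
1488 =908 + 580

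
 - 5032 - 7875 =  - 12907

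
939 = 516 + 423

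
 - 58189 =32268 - 90457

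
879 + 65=944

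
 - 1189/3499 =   -  1 + 2310/3499 = - 0.34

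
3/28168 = 3/28168  =  0.00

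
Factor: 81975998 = 2^1*13^1*709^1*4447^1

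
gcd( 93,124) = 31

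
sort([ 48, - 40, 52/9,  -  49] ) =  [-49,-40,52/9,48 ] 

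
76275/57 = 25425/19 = 1338.16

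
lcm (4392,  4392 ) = 4392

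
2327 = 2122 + 205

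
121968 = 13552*9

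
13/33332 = 1/2564 = 0.00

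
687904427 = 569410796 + 118493631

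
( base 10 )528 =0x210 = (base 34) FI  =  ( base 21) 143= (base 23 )MM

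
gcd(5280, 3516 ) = 12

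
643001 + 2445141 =3088142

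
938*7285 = 6833330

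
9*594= 5346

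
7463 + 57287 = 64750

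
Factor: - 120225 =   -  3^1*5^2*7^1*229^1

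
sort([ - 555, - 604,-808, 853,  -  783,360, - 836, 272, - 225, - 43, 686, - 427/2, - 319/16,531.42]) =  [ - 836, - 808, - 783, - 604, - 555,-225, - 427/2, - 43, - 319/16,272, 360,  531.42, 686, 853]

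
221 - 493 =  - 272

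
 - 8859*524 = -4642116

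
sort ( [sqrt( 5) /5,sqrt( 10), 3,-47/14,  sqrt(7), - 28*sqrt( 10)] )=[ - 28*sqrt( 10),  -  47/14 , sqrt( 5) /5 , sqrt( 7), 3, sqrt( 10)]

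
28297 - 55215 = - 26918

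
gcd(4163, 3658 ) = 1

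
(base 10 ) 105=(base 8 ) 151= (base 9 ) 126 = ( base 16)69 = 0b1101001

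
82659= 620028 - 537369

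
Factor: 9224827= 59^1*156353^1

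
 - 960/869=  - 960/869 = - 1.10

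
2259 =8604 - 6345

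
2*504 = 1008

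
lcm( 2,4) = 4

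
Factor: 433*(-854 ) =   -  2^1* 7^1*61^1 *433^1= -  369782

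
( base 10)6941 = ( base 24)c15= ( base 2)1101100011101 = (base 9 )10462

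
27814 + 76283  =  104097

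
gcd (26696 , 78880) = 8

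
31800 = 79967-48167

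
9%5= 4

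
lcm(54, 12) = 108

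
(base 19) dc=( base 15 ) 124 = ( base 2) 100000011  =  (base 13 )16c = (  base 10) 259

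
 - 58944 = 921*( - 64)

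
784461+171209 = 955670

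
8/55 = 8/55 = 0.15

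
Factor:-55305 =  - 3^2*5^1*1229^1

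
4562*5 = 22810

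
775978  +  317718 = 1093696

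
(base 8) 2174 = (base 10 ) 1148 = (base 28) 1D0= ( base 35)WS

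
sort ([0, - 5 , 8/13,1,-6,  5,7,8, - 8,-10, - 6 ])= [-10, - 8, - 6,-6,-5, 0, 8/13 , 1,5, 7,8]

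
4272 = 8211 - 3939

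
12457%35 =32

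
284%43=26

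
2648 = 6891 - 4243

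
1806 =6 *301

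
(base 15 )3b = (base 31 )1p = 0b111000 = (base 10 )56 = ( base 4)320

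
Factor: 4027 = 4027^1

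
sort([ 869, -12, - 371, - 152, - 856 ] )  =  [ - 856,-371, - 152, - 12, 869] 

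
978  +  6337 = 7315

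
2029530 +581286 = 2610816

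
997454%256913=226715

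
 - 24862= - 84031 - -59169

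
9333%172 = 45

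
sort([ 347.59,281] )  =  [ 281,347.59 ]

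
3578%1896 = 1682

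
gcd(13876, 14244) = 4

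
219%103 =13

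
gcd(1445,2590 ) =5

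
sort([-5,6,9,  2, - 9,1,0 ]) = [ - 9,-5,0,  1,2, 6, 9 ]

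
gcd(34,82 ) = 2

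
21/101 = 21/101 = 0.21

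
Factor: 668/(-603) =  - 2^2 *3^( - 2)*67^( - 1)*167^1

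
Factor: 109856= 2^5* 3433^1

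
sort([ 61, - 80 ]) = [ - 80,61]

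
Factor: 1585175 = 5^2*163^1*389^1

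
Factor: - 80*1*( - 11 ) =2^4*5^1*11^1 = 880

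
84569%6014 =373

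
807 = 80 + 727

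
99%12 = 3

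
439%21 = 19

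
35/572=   35/572 = 0.06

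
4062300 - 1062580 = 2999720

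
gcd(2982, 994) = 994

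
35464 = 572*62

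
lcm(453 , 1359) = 1359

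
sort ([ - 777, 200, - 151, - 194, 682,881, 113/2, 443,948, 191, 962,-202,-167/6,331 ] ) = [-777 , - 202,-194, - 151,  -  167/6, 113/2, 191, 200,  331, 443, 682, 881, 948, 962 ]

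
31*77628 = 2406468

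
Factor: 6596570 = 2^1*5^1* 659657^1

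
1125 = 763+362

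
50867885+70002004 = 120869889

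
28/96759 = 28/96759 = 0.00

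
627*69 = 43263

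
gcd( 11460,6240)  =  60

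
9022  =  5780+3242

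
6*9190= 55140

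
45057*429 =19329453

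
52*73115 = 3801980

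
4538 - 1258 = 3280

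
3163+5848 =9011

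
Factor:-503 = -503^1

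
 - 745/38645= - 1 + 7580/7729 = - 0.02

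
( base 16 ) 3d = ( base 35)1Q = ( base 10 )61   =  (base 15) 41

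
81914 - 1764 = 80150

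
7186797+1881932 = 9068729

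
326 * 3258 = 1062108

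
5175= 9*575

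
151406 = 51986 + 99420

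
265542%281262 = 265542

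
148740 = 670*222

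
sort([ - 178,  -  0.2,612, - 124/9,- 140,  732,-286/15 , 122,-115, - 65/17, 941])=[ - 178, - 140, - 115, - 286/15,  -  124/9, - 65/17, - 0.2,122, 612,732,941] 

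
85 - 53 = 32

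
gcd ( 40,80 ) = 40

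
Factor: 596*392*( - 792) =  - 2^8*3^2*7^2*11^1 * 149^1 = - 185036544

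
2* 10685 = 21370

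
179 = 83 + 96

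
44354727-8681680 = 35673047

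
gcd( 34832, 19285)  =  7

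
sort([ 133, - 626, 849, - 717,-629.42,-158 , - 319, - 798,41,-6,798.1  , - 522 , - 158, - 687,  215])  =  [ - 798, - 717, - 687 , - 629.42, - 626,-522, - 319, - 158, - 158 ,- 6,41,133,  215,  798.1,  849 ]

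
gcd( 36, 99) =9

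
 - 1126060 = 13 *( - 86620)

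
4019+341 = 4360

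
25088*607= 15228416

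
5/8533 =5/8533 = 0.00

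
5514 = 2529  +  2985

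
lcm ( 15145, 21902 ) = 1423630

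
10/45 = 2/9  =  0.22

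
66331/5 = 66331/5= 13266.20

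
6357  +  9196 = 15553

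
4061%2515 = 1546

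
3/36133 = 3/36133= 0.00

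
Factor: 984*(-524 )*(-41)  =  2^5*3^1 *41^2*131^1 = 21140256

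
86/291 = 86/291 = 0.30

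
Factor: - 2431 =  - 11^1*13^1*17^1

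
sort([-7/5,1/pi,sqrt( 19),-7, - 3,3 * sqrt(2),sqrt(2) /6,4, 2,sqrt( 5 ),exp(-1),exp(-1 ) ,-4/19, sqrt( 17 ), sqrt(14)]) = [ - 7,  -  3,-7/5, - 4/19 , sqrt(2) /6,1/pi,  exp(-1), exp( - 1)  ,  2, sqrt( 5), sqrt(14 ),4,  sqrt( 17), 3 *sqrt( 2 ),  sqrt( 19)]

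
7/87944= 7/87944 = 0.00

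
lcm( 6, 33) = 66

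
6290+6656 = 12946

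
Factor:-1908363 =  - 3^1*173^1*3677^1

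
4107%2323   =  1784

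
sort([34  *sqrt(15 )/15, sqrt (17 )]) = [sqrt( 17), 34*sqrt( 15)/15 ] 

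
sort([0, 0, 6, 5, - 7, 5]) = [  -  7, 0, 0, 5 , 5 , 6 ]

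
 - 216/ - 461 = 216/461 = 0.47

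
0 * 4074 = 0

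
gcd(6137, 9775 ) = 17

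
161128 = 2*80564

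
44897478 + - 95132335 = - 50234857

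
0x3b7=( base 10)951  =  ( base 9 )1266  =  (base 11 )795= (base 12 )673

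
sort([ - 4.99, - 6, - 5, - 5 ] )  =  [-6, - 5, - 5,-4.99]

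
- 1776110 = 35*( - 50746)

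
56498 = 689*82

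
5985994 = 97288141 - 91302147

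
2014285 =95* 21203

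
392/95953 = 392/95953=0.00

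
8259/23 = 8259/23=359.09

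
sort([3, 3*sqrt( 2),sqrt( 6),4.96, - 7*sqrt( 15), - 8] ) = [ - 7* sqrt(15) ,  -  8, sqrt( 6),3,3* sqrt( 2), 4.96] 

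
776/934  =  388/467=0.83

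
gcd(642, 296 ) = 2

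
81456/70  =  40728/35 = 1163.66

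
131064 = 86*1524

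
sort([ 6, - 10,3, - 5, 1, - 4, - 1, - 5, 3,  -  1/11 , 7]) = [-10, - 5, - 5 ,  -  4, - 1,-1/11, 1, 3, 3, 6, 7]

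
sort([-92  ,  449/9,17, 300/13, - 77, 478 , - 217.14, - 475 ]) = [-475, - 217.14, - 92, - 77, 17, 300/13, 449/9 , 478 ]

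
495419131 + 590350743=1085769874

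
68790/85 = 13758/17= 809.29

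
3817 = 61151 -57334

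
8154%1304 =330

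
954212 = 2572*371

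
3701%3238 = 463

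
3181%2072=1109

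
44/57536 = 11/14384 = 0.00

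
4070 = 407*10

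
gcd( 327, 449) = 1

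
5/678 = 5/678=   0.01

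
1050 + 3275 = 4325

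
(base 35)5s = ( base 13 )128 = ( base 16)cb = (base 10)203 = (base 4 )3023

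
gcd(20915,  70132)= 89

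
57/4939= 57/4939 = 0.01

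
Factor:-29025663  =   - 3^1*41^1*367^1*643^1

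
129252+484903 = 614155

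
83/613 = 83/613 = 0.14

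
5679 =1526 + 4153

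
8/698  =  4/349=0.01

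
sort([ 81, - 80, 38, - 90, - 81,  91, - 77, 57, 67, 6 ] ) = [ - 90,-81,-80,  -  77, 6,38, 57 , 67,81, 91 ] 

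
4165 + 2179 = 6344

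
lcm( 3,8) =24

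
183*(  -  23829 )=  - 4360707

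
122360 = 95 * 1288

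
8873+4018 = 12891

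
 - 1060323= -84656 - 975667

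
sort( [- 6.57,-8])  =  [ - 8,-6.57]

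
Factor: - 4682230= - 2^1*5^1*7^1*66889^1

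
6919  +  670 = 7589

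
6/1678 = 3/839 = 0.00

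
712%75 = 37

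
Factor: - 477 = -3^2*53^1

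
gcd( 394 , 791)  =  1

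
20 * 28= 560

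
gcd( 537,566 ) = 1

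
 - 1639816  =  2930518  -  4570334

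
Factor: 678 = 2^1* 3^1*113^1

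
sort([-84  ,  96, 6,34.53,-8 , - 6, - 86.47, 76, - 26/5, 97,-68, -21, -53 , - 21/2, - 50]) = [  -  86.47, - 84, - 68,  -  53,- 50,- 21,-21/2, - 8, - 6, - 26/5, 6,34.53,76, 96, 97]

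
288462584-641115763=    - 352653179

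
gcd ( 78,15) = 3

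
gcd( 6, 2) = 2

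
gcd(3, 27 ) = 3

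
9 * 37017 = 333153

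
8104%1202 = 892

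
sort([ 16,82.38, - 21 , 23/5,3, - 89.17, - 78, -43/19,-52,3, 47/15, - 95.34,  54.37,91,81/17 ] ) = [  -  95.34, -89.17,  -  78, - 52 , - 21, - 43/19,3,3, 47/15, 23/5, 81/17,16, 54.37,82.38,  91 ] 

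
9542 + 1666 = 11208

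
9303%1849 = 58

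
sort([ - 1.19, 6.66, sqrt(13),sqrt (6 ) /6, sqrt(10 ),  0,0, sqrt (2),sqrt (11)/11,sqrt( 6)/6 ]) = [ - 1.19, 0,0, sqrt( 11)/11, sqrt( 6 )/6, sqrt(6)/6, sqrt( 2 ),sqrt(10), sqrt( 13) , 6.66] 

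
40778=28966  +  11812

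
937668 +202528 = 1140196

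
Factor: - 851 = -23^1 *37^1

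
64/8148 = 16/2037 = 0.01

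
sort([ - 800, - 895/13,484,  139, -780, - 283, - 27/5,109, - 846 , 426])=[ - 846 , - 800, - 780, - 283, - 895/13, - 27/5, 109,139, 426, 484] 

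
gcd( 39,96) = 3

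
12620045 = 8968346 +3651699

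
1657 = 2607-950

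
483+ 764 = 1247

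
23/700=23/700 = 0.03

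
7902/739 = 10+512/739 = 10.69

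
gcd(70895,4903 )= 1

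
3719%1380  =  959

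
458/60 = 7 +19/30 = 7.63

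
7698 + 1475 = 9173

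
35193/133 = 264+81/133= 264.61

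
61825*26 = 1607450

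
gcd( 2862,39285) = 27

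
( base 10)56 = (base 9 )62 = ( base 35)1L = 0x38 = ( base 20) 2G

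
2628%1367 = 1261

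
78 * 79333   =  6187974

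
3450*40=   138000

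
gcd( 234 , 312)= 78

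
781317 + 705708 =1487025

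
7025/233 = 30+35/233 = 30.15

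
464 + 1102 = 1566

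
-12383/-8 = 12383/8 = 1547.88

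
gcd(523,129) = 1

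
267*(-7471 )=  -  1994757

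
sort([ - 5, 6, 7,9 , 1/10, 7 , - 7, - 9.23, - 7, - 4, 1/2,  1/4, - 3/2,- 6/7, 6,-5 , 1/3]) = [-9.23, - 7,  -  7, - 5 ,-5, - 4, - 3/2, - 6/7, 1/10,1/4, 1/3,1/2, 6,6,  7, 7,9] 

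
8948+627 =9575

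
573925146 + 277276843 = 851201989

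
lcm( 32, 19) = 608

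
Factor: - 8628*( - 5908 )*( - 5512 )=  -  280969922688  =  - 2^7*3^1*7^1*13^1*  53^1 * 211^1*719^1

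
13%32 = 13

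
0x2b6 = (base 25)12j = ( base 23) 174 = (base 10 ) 694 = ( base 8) 1266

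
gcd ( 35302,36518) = 38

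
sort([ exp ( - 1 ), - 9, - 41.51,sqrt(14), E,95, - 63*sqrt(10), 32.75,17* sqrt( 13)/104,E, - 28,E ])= [ - 63*sqrt(10 ), - 41.51,- 28, - 9,  exp ( - 1),  17*sqrt( 13)/104 , E,  E, E,sqrt(14) , 32.75, 95 ] 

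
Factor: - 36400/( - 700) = 2^2  *  13^1 = 52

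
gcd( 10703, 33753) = 1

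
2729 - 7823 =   -  5094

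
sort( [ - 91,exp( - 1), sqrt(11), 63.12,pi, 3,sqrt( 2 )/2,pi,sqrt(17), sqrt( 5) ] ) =[ - 91,exp( - 1),sqrt ( 2)/2,sqrt( 5),  3,pi, pi, sqrt( 11 ) , sqrt( 17 ),63.12]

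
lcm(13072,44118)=352944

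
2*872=1744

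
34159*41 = 1400519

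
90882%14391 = 4536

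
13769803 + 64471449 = 78241252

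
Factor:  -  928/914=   -  464/457 = -  2^4*29^1*457^( - 1)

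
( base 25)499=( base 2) 101010101110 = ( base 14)dd4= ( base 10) 2734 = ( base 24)4HM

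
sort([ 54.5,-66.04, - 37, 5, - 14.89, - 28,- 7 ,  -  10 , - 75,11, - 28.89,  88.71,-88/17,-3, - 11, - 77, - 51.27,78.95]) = [  -  77, - 75, - 66.04, - 51.27, - 37, - 28.89 , - 28,  -  14.89, - 11 , - 10, - 7, - 88/17,-3,5, 11, 54.5, 78.95, 88.71 ] 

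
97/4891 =97/4891 = 0.02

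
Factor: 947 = 947^1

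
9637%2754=1375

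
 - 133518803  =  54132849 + - 187651652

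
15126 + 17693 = 32819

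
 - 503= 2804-3307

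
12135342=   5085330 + 7050012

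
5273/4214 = 5273/4214 = 1.25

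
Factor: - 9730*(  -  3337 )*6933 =225107646330 = 2^1*3^1*5^1*7^1*47^1*71^1 * 139^1 * 2311^1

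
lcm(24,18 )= 72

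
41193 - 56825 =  - 15632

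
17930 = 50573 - 32643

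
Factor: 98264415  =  3^1*5^1 * 37^1 * 101^1 * 1753^1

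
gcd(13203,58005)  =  9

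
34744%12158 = 10428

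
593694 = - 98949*(  -  6 )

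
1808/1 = 1808 = 1808.00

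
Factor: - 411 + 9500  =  9089 = 61^1*149^1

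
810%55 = 40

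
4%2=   0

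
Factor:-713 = - 23^1*31^1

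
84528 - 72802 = 11726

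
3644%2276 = 1368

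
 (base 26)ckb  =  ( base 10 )8643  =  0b10000111000011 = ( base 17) 1CF7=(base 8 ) 20703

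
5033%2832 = 2201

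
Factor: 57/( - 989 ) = - 3^1*19^1*23^ (  -  1) * 43^ ( - 1)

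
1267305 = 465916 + 801389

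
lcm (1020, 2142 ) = 21420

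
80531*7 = 563717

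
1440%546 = 348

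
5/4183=5/4183 = 0.00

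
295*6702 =1977090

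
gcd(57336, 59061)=3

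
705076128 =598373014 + 106703114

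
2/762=1/381 = 0.00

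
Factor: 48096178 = 2^1*13^1*1849853^1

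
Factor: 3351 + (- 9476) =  - 6125 = - 5^3 * 7^2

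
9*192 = 1728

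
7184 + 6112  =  13296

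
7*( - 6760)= - 47320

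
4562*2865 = 13070130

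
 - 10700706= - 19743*542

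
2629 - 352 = 2277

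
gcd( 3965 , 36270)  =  65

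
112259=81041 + 31218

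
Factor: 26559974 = 2^1*7^1  *  1897141^1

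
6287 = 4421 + 1866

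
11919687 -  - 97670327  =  109590014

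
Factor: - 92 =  -2^2*23^1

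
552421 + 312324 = 864745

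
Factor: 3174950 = 2^1*5^2 *63499^1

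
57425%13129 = 4909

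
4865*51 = 248115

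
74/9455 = 74/9455 = 0.01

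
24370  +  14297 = 38667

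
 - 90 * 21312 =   -  1918080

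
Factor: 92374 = 2^1*46187^1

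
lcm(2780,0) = 0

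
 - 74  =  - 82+8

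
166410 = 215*774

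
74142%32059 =10024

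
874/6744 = 437/3372 = 0.13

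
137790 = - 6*( - 22965 )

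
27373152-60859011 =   -  33485859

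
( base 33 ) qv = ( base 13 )535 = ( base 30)tj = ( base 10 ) 889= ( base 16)379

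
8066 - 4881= 3185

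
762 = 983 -221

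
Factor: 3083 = 3083^1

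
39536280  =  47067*840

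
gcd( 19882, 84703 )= 1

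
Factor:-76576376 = -2^3 * 719^1*13313^1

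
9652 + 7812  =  17464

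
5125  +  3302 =8427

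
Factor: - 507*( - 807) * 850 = 347776650=2^1*3^2*5^2*13^2*17^1*269^1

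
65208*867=56535336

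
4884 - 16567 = -11683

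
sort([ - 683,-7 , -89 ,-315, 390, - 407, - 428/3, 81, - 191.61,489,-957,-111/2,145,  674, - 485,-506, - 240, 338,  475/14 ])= [-957, - 683, - 506, - 485,-407, - 315,-240, -191.61, - 428/3, - 89,-111/2, - 7,  475/14,81, 145,338 , 390,489,674]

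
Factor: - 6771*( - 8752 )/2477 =59259792/2477 = 2^4 * 3^1*37^1*61^1*547^1 * 2477^( - 1 ) 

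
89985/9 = 29995/3 = 9998.33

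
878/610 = 1 + 134/305 =1.44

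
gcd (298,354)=2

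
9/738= 1/82 = 0.01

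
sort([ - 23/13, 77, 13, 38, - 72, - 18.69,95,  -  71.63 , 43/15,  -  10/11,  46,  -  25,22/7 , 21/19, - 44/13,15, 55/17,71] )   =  [  -  72, - 71.63 ,  -  25, - 18.69, - 44/13,  -  23/13, - 10/11 , 21/19, 43/15, 22/7,55/17, 13,15, 38, 46, 71,  77,95 ]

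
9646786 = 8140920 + 1505866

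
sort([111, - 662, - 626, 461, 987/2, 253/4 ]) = [- 662, - 626,253/4, 111, 461 , 987/2 ] 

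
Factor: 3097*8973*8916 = 247770120996 = 2^2*3^3*19^1*163^1*743^1*997^1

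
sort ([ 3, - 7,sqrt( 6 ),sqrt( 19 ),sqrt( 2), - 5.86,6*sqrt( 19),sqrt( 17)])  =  [  -  7,-5.86,sqrt( 2), sqrt(6 ),3,sqrt ( 17),sqrt( 19 ) , 6*sqrt( 19 )]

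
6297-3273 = 3024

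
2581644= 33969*76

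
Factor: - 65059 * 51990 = -3382417410 = -2^1* 3^1*5^1*17^1*43^1 *89^1*1733^1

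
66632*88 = 5863616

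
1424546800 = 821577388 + 602969412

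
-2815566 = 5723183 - 8538749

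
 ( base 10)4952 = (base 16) 1358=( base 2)1001101011000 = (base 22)A52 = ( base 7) 20303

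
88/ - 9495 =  - 1 + 9407/9495=- 0.01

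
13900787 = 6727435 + 7173352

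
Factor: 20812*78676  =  2^4*11^2 * 13^1 *17^1*43^1*89^1  =  1637404912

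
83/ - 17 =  - 83/17 = - 4.88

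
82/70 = 41/35 =1.17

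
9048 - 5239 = 3809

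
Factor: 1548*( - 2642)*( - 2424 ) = 2^6*3^3*43^1*101^1*1321^1 =9913713984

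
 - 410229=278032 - 688261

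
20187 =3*6729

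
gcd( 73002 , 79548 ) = 6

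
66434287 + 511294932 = 577729219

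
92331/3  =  30777 = 30777.00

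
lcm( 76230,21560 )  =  2134440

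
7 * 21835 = 152845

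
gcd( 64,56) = 8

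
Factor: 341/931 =7^( - 2 ) * 11^1*19^( - 1 )*31^1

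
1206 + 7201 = 8407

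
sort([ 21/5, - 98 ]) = [  -  98,21/5 ]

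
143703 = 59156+84547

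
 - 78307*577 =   -  45183139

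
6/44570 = 3/22285 = 0.00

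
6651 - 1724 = 4927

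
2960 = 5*592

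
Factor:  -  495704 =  - 2^3*11^1*43^1*131^1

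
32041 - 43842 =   -  11801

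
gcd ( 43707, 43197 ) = 51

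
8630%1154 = 552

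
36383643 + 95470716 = 131854359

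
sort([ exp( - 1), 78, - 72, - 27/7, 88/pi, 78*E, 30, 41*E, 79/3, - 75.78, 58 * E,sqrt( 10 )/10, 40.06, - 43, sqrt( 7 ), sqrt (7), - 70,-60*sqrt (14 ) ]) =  [ - 60*sqrt(14 ), - 75.78 ,  -  72, - 70, - 43, - 27/7, sqrt(10)/10,exp ( -1 ), sqrt ( 7),sqrt( 7 ),79/3, 88/pi, 30, 40.06,  78, 41*E , 58*E , 78*E ]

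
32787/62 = 32787/62 = 528.82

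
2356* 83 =195548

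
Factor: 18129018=2^1*3^1*3021503^1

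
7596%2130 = 1206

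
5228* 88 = 460064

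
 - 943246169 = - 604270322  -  338975847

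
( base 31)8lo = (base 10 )8363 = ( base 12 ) 4A0B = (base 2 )10000010101011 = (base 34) 77x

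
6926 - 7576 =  - 650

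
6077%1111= 522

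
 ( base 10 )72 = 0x48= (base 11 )66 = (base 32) 28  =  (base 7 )132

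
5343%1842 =1659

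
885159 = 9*98351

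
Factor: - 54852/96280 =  - 2^(-1)*3^1 * 5^( - 1)*7^1*29^(  -  1)*83^( - 1 )*653^1 =- 13713/24070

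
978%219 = 102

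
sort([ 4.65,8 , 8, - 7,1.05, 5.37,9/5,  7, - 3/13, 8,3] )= [-7,-3/13,1.05,9/5,3,4.65,  5.37,7, 8,8,  8 ] 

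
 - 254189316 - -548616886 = 294427570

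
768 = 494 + 274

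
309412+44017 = 353429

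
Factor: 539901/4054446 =2^( - 1)*11^(-1) * 239^1*251^1 * 20477^( - 1) =59989/450494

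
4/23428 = 1/5857 = 0.00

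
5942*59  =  350578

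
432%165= 102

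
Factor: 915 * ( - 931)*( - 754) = 2^1 * 3^1 * 5^1*7^2*13^1 * 19^1*29^1*61^1 =642306210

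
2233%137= 41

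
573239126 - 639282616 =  - 66043490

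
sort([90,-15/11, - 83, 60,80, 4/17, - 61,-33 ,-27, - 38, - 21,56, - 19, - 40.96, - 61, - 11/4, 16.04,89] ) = [ - 83, - 61, - 61, - 40.96,- 38,-33, - 27, - 21 , - 19, - 11/4 , - 15/11, 4/17, 16.04, 56, 60,  80, 89,90]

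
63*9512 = 599256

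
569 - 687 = -118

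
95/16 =5 + 15/16 = 5.94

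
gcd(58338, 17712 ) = 18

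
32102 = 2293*14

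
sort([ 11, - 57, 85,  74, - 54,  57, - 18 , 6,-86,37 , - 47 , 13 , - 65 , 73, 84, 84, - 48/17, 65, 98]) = [- 86,  -  65, - 57, - 54 , - 47, - 18, - 48/17, 6,  11,13, 37,  57,65, 73 , 74, 84,84 , 85, 98] 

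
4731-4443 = 288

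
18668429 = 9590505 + 9077924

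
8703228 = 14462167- 5758939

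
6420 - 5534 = 886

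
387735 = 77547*5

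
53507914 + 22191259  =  75699173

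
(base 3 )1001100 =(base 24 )17L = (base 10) 765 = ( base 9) 1040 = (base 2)1011111101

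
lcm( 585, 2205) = 28665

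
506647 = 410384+96263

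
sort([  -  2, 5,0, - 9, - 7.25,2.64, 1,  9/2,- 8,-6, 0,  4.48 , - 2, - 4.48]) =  [ - 9, - 8,-7.25, - 6, - 4.48,  -  2, - 2, 0,  0, 1,2.64,4.48 , 9/2,5 ]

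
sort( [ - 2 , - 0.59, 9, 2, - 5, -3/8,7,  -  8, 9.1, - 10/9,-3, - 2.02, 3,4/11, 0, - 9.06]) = [ - 9.06, - 8 , - 5, - 3, - 2.02, - 2, - 10/9, - 0.59, - 3/8,0 , 4/11,2,3 , 7, 9,9.1] 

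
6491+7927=14418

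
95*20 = 1900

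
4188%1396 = 0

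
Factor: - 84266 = - 2^1*7^1*13^1 *463^1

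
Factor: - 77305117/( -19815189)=3^(-1 )* 61^1*733^( - 1)*9011^( - 1 ) * 1267297^1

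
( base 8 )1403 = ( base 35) m1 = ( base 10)771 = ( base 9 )1046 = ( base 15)366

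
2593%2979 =2593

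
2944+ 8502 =11446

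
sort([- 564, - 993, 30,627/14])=[ - 993, - 564,30,627/14]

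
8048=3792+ 4256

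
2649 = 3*883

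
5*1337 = 6685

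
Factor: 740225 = 5^2*29^1*1021^1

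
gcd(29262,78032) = 9754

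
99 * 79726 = 7892874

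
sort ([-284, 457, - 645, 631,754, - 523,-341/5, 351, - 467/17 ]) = [ - 645, - 523,  -  284, -341/5, - 467/17,351, 457, 631,754]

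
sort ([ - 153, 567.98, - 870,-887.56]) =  [ - 887.56, - 870, - 153, 567.98]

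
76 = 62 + 14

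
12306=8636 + 3670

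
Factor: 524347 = 524347^1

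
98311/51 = 5783/3 = 1927.67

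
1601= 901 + 700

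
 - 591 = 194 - 785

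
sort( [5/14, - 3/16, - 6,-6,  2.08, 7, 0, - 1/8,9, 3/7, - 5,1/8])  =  [- 6, - 6,  -  5, - 3/16,-1/8,0,1/8,5/14, 3/7, 2.08, 7, 9 ] 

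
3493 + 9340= 12833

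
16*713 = 11408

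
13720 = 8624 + 5096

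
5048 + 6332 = 11380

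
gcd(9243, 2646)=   9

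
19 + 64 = 83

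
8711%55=21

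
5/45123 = 5/45123  =  0.00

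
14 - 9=5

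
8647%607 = 149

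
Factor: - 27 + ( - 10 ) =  -37 = - 37^1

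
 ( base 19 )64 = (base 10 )118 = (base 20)5I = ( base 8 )166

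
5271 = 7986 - 2715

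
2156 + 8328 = 10484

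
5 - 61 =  - 56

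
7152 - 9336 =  - 2184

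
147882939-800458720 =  - 652575781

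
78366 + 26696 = 105062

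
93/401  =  93/401 = 0.23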